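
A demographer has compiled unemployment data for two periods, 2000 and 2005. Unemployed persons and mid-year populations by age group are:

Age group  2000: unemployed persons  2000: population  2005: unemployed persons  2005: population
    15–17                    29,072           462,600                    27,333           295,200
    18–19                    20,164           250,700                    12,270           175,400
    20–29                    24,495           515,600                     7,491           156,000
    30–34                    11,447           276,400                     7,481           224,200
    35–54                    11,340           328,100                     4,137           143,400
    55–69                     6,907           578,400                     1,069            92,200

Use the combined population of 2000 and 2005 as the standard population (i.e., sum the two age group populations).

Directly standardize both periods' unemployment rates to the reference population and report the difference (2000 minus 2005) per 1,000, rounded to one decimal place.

-3.3

Age-specific rates per 1,000 for 2000: 62.845, 80.431, 47.508, 41.415, 34.563, 11.942.
For 2005: 92.591, 69.954, 48.019, 33.368, 28.849, 11.594.
Combined standard total = 3,498,200; weights = 0.2166, 0.1218, 0.1920, 0.1431, 0.1348, 0.1917.
2000: 0.2166×62.845 + 0.1218×80.431 + 0.1920×47.508 + 0.1431×41.415 + 0.1348×34.563 + 0.1917×11.942 = 45.4056 per 1,000.
2005: 0.2166×92.591 + 0.1218×69.954 + 0.1920×48.019 + 0.1431×33.368 + 0.1348×28.849 + 0.1917×11.594 = 48.6835 per 1,000.
Difference = 45.4056 − 48.6835 = -3.2778.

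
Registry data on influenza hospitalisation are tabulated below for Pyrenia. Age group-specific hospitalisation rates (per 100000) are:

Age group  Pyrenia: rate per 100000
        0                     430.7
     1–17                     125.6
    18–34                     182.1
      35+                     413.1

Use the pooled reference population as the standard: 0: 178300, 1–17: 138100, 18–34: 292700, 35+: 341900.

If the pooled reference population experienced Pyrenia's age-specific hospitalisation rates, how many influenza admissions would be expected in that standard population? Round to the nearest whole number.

2887

Expected influenza admissions = Σ (standard pop × age-specific rate ÷ 100000)
= 178300×430.7/100000 + 138100×125.6/100000 + 292700×182.1/100000 + 341900×413.1/100000
= 767.94 + 173.45 + 533.01 + 1412.39 = 2886.79.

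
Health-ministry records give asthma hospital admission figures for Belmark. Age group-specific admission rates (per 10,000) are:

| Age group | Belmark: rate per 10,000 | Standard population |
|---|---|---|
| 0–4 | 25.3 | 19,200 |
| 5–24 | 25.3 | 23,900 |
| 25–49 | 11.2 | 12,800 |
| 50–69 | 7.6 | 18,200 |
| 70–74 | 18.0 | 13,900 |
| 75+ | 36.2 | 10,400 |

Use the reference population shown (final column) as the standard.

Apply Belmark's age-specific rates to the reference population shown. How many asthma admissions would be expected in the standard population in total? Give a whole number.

Expected asthma admissions = Σ (standard pop × age-specific rate ÷ 10,000)
= 19,200×25.3/10,000 + 23,900×25.3/10,000 + 12,800×11.2/10,000 + 18,200×7.6/10,000 + 13,900×18.0/10,000 + 10,400×36.2/10,000
= 48.58 + 60.47 + 14.34 + 13.83 + 25.02 + 37.65 = 199.88.

200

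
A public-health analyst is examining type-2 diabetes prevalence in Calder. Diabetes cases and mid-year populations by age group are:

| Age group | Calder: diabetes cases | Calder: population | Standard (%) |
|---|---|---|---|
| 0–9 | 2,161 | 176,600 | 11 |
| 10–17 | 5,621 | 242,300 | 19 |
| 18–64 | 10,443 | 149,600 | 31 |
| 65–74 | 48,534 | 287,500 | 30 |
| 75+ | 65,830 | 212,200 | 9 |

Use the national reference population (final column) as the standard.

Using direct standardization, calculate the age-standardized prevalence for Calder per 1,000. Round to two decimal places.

105.96

Age-specific rates per 1,000 for Calder: 12.237, 23.199, 69.806, 168.814, 310.226.
Standard weights: 0.11, 0.19, 0.31, 0.30, 0.09.
Standardized rate: 0.1100×12.237 + 0.1900×23.199 + 0.3100×69.806 + 0.3000×168.814 + 0.0900×310.226 = 105.9582 per 1,000.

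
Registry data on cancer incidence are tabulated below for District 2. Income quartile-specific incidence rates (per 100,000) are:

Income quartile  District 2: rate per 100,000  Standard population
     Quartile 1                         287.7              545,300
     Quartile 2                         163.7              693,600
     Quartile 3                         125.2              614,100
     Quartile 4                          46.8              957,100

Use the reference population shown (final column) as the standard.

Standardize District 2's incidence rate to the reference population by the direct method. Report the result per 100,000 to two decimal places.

Standard total = 2,810,100; weights = 0.1941, 0.2468, 0.2185, 0.3406.
Standardized rate: 0.1941×287.7 + 0.2468×163.7 + 0.2185×125.2 + 0.3406×46.8 = 139.5334 per 100,000.

139.53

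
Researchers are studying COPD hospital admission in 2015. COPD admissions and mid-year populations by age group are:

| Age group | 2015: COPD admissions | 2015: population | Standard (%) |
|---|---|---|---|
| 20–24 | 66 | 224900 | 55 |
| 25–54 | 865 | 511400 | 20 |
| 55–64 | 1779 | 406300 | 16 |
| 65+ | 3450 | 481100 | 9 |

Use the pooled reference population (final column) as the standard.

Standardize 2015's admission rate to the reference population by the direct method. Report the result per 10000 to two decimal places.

Age-specific rates per 10000 for 2015: 2.93, 16.91, 43.79, 71.71.
Standard weights: 0.55, 0.20, 0.16, 0.09.
Standardized rate: 0.5500×2.93 + 0.2000×16.91 + 0.1600×43.79 + 0.0900×71.71 = 18.4565 per 10000.

18.46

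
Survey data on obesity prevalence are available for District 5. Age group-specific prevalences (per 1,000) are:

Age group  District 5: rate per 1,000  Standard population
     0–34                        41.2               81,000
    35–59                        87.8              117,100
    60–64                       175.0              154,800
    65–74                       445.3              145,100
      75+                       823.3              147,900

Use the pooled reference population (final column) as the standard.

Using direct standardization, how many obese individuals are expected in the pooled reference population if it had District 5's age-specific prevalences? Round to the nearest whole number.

227088

Expected obese individuals = Σ (standard pop × age-specific rate ÷ 1,000)
= 81,000×41.2/1,000 + 117,100×87.8/1,000 + 154,800×175.0/1,000 + 145,100×445.3/1,000 + 147,900×823.3/1,000
= 3337.20 + 10281.38 + 27090.00 + 64613.03 + 121766.07 = 227087.68.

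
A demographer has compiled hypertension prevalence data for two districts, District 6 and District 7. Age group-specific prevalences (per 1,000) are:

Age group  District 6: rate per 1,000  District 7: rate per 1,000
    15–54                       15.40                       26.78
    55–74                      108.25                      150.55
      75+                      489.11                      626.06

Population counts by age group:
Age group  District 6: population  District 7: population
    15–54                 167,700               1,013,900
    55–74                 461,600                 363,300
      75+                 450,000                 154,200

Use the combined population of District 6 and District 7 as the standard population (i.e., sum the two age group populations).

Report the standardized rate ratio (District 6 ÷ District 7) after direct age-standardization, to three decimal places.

Combined standard total = 2,610,700; weights = 0.4526, 0.3160, 0.2314.
District 6: 0.4526×15.40 + 0.3160×108.25 + 0.2314×489.11 = 154.3695 per 1,000.
District 7: 0.4526×26.78 + 0.3160×150.55 + 0.2314×626.06 = 204.5801 per 1,000.
Ratio = 154.3695 ÷ 204.5801 = 0.75457.

0.755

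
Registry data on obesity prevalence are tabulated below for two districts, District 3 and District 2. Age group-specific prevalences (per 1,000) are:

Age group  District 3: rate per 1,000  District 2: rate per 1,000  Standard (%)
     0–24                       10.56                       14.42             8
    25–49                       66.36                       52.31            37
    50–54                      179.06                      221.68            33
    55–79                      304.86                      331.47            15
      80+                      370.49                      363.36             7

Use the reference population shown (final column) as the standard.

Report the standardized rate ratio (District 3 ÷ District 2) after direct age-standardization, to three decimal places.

Standard weights: 0.08, 0.37, 0.33, 0.15, 0.07.
District 3: 0.0800×10.56 + 0.3700×66.36 + 0.3300×179.06 + 0.1500×304.86 + 0.0700×370.49 = 156.1511 per 1,000.
District 2: 0.0800×14.42 + 0.3700×52.31 + 0.3300×221.68 + 0.1500×331.47 + 0.0700×363.36 = 168.8184 per 1,000.
Ratio = 156.1511 ÷ 168.8184 = 0.92496.

0.925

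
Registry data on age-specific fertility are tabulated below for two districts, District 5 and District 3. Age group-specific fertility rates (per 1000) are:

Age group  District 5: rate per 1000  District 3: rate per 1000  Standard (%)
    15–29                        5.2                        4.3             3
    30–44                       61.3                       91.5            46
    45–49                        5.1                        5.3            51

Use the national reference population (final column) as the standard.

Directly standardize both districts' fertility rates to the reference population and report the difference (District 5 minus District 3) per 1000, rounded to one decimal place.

-14.0

Standard weights: 0.03, 0.46, 0.51.
District 5: 0.0300×5.2 + 0.4600×61.3 + 0.5100×5.1 = 30.9550 per 1000.
District 3: 0.0300×4.3 + 0.4600×91.5 + 0.5100×5.3 = 44.9220 per 1000.
Difference = 30.9550 − 44.9220 = -13.9670.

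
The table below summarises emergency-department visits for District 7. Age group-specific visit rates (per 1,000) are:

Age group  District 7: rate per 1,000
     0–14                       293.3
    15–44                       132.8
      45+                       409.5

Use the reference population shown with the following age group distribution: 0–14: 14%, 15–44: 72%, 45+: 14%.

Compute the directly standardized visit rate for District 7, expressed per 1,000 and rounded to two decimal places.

Standard weights: 0.14, 0.72, 0.14.
Standardized rate: 0.1400×293.3 + 0.7200×132.8 + 0.1400×409.5 = 194.0080 per 1,000.

194.01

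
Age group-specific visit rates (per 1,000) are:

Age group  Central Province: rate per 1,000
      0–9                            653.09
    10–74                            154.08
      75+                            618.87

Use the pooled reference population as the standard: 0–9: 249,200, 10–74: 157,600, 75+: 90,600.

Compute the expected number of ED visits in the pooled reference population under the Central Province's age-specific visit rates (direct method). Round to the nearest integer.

243103

Expected ED visits = Σ (standard pop × age-specific rate ÷ 1,000)
= 249,200×653.09/1,000 + 157,600×154.08/1,000 + 90,600×618.87/1,000
= 162750.03 + 24283.01 + 56069.62 = 243102.66.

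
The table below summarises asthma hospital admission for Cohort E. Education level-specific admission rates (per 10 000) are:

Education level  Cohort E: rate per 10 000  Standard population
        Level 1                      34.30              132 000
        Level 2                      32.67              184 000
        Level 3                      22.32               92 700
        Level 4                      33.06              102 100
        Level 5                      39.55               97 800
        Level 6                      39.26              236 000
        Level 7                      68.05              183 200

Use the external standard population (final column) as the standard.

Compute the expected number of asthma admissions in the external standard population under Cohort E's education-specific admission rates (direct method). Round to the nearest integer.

4158

Expected asthma admissions = Σ (standard pop × education-specific rate ÷ 10 000)
= 132 000×34.30/10 000 + 184 000×32.67/10 000 + 92 700×22.32/10 000 + 102 100×33.06/10 000 + 97 800×39.55/10 000 + 236 000×39.26/10 000 + 183 200×68.05/10 000
= 452.76 + 601.13 + 206.91 + 337.54 + 386.80 + 926.54 + 1246.68 = 4158.35.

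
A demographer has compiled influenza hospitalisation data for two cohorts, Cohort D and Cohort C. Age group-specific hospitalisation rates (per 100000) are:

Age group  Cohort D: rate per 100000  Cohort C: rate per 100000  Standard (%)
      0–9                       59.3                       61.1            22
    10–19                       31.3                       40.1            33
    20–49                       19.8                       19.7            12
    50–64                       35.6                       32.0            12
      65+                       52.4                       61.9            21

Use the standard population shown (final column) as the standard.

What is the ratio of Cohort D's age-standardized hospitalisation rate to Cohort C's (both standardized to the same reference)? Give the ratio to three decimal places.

Standard weights: 0.22, 0.33, 0.12, 0.12, 0.21.
Cohort D: 0.2200×59.3 + 0.3300×31.3 + 0.1200×19.8 + 0.1200×35.6 + 0.2100×52.4 = 41.0270 per 100000.
Cohort C: 0.2200×61.1 + 0.3300×40.1 + 0.1200×19.7 + 0.1200×32.0 + 0.2100×61.9 = 45.8780 per 100000.
Ratio = 41.0270 ÷ 45.8780 = 0.89426.

0.894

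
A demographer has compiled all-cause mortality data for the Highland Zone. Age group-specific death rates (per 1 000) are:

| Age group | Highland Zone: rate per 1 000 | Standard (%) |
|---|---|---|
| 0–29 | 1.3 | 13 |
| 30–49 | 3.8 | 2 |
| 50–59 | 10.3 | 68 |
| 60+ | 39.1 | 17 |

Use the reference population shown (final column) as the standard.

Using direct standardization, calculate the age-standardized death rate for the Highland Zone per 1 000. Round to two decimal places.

Standard weights: 0.13, 0.02, 0.68, 0.17.
Standardized rate: 0.1300×1.3 + 0.0200×3.8 + 0.6800×10.3 + 0.1700×39.1 = 13.8960 per 1 000.

13.90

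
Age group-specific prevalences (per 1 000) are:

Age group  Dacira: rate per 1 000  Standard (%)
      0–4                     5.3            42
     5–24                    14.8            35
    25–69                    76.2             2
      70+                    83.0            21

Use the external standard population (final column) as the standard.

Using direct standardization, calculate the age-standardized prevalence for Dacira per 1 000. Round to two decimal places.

Standard weights: 0.42, 0.35, 0.02, 0.21.
Standardized rate: 0.4200×5.3 + 0.3500×14.8 + 0.0200×76.2 + 0.2100×83.0 = 26.3600 per 1 000.

26.36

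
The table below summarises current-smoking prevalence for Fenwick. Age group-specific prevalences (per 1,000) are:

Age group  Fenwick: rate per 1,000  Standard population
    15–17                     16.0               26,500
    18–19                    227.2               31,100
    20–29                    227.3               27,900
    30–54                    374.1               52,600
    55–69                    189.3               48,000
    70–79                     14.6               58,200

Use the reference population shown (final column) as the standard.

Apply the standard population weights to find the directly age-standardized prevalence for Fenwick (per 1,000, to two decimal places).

Standard total = 244,300; weights = 0.1085, 0.1273, 0.1142, 0.2153, 0.1965, 0.2382.
Standardized rate: 0.1085×16.0 + 0.1273×227.2 + 0.1142×227.3 + 0.2153×374.1 + 0.1965×189.3 + 0.2382×14.6 = 177.8361 per 1,000.

177.84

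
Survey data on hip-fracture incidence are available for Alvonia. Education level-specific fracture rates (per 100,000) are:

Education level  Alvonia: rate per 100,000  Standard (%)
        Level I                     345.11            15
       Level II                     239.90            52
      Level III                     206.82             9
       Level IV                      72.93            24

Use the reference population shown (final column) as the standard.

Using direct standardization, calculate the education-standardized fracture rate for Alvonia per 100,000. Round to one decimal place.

Standard weights: 0.15, 0.52, 0.09, 0.24.
Standardized rate: 0.1500×345.11 + 0.5200×239.90 + 0.0900×206.82 + 0.2400×72.93 = 212.6315 per 100,000.

212.6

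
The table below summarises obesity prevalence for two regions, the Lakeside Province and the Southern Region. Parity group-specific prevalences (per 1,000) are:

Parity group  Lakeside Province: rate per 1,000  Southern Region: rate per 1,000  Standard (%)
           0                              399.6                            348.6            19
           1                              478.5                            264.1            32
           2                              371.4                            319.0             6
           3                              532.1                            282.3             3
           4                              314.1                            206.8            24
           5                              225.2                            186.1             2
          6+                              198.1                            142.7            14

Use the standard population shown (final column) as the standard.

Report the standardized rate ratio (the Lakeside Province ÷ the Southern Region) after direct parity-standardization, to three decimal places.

1.490

Standard weights: 0.19, 0.32, 0.06, 0.03, 0.24, 0.02, 0.14.
The Lakeside Province: 0.1900×399.6 + 0.3200×478.5 + 0.0600×371.4 + 0.0300×532.1 + 0.2400×314.1 + 0.0200×225.2 + 0.1400×198.1 = 374.9130 per 1,000.
The Southern Region: 0.1900×348.6 + 0.3200×264.1 + 0.0600×319.0 + 0.0300×282.3 + 0.2400×206.8 + 0.0200×186.1 + 0.1400×142.7 = 251.6870 per 1,000.
Ratio = 374.9130 ÷ 251.6870 = 1.48960.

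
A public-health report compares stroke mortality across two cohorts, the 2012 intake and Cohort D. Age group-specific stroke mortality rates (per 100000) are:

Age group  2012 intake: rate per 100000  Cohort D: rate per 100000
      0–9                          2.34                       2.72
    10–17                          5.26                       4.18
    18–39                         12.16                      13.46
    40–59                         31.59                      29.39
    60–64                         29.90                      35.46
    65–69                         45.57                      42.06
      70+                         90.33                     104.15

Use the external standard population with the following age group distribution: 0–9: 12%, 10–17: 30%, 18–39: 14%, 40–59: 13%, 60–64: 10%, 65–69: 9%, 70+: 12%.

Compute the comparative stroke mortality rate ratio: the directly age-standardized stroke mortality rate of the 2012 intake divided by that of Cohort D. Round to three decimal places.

0.944

Standard weights: 0.12, 0.30, 0.14, 0.13, 0.10, 0.09, 0.12.
The 2012 intake: 0.1200×2.34 + 0.3000×5.26 + 0.1400×12.16 + 0.1300×31.59 + 0.1000×29.90 + 0.0900×45.57 + 0.1200×90.33 = 25.5988 per 100000.
Cohort D: 0.1200×2.72 + 0.3000×4.18 + 0.1400×13.46 + 0.1300×29.39 + 0.1000×35.46 + 0.0900×42.06 + 0.1200×104.15 = 27.1149 per 100000.
Ratio = 25.5988 ÷ 27.1149 = 0.94409.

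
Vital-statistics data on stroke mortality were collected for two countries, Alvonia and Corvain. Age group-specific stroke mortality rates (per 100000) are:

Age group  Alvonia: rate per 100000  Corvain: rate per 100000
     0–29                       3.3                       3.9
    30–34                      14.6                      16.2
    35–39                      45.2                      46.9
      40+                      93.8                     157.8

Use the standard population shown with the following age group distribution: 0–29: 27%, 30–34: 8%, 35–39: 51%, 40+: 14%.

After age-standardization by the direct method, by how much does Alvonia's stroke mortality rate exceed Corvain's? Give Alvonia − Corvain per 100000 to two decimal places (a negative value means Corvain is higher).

Standard weights: 0.27, 0.08, 0.51, 0.14.
Alvonia: 0.2700×3.3 + 0.0800×14.6 + 0.5100×45.2 + 0.1400×93.8 = 38.2430 per 100000.
Corvain: 0.2700×3.9 + 0.0800×16.2 + 0.5100×46.9 + 0.1400×157.8 = 48.3600 per 100000.
Difference = 38.2430 − 48.3600 = -10.1170.

-10.12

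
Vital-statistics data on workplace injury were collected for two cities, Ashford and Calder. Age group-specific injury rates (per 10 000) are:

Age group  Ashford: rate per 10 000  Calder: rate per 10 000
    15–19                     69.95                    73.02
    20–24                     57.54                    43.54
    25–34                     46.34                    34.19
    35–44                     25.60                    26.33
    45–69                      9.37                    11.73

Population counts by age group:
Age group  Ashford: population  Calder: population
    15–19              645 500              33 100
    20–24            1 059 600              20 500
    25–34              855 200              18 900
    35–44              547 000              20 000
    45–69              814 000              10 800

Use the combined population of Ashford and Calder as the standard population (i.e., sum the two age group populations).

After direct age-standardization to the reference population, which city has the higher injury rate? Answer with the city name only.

Ashford

Combined standard total = 4 024 600; weights = 0.1686, 0.2684, 0.2172, 0.1409, 0.2049.
Ashford: 0.1686×69.95 + 0.2684×57.54 + 0.2172×46.34 + 0.1409×25.60 + 0.2049×9.37 = 42.8282 per 10 000.
Calder: 0.1686×73.02 + 0.2684×43.54 + 0.2172×34.19 + 0.1409×26.33 + 0.2049×11.73 = 37.5363 per 10 000.
The crude rates (42.69 vs 44.62) would put Calder higher, but that reflects its age composition; once standardized to a common age structure, Ashford has the higher underlying rate.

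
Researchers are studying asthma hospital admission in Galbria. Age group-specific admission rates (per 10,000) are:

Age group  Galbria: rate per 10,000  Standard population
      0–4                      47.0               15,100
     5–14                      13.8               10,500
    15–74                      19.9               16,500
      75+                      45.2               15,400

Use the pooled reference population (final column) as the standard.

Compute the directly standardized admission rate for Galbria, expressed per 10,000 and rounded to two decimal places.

Standard total = 57,500; weights = 0.2626, 0.1826, 0.2870, 0.2678.
Standardized rate: 0.2626×47.0 + 0.1826×13.8 + 0.2870×19.9 + 0.2678×45.2 = 32.6788 per 10,000.

32.68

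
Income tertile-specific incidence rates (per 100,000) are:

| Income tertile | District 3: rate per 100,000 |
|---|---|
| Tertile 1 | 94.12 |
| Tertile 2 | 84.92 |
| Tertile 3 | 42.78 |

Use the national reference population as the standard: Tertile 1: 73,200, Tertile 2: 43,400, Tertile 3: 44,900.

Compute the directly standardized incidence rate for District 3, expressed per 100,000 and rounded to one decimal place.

77.4

Standard total = 161,500; weights = 0.4533, 0.2687, 0.2780.
Standardized rate: 0.4533×94.12 + 0.2687×84.92 + 0.2780×42.78 = 77.3742 per 100,000.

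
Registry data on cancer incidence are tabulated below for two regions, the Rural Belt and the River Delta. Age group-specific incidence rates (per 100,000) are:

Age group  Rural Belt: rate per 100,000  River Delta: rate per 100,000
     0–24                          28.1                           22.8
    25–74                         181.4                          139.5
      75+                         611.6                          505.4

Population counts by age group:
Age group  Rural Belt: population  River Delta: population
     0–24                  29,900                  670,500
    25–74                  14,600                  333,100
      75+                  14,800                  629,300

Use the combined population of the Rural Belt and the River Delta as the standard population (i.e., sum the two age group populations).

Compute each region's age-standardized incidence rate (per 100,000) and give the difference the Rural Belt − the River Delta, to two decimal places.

51.23

Combined standard total = 1,692,200; weights = 0.4139, 0.2055, 0.3806.
The Rural Belt: 0.4139×28.1 + 0.2055×181.4 + 0.3806×611.6 = 281.6958 per 100,000.
The River Delta: 0.4139×22.8 + 0.2055×139.5 + 0.3806×505.4 = 230.4700 per 100,000.
Difference = 281.6958 − 230.4700 = 51.2257.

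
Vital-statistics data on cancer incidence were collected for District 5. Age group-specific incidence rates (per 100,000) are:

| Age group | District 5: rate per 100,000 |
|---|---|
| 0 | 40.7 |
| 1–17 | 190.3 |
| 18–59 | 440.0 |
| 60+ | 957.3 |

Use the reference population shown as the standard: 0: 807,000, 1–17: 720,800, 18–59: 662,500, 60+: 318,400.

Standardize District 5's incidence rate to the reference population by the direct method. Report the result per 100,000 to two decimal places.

305.46

Standard total = 2,508,700; weights = 0.3217, 0.2873, 0.2641, 0.1269.
Standardized rate: 0.3217×40.7 + 0.2873×190.3 + 0.2641×440.0 + 0.1269×957.3 = 305.4640 per 100,000.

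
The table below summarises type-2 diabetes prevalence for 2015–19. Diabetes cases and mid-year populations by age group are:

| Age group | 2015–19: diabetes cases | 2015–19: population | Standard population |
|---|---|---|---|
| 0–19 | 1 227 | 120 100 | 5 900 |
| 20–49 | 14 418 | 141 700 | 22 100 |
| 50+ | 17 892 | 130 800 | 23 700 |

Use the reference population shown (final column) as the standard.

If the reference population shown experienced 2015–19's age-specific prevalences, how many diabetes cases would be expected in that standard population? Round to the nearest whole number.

5551

Age-specific rates per 1 000 for 2015–19: 10.216, 101.750, 136.789.
Expected diabetes cases = Σ (standard pop × age-specific rate ÷ 1 000)
= 5 900×10.216/1 000 + 22 100×101.750/1 000 + 23 700×136.789/1 000
= 60.28 + 2248.68 + 3241.90 = 5550.86.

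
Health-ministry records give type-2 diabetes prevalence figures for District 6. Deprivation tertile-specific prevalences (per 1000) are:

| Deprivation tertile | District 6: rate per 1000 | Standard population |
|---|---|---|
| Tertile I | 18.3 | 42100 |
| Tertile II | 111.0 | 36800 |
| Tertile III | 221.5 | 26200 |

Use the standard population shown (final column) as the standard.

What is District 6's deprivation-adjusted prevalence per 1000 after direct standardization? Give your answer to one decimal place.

101.4

Standard total = 105100; weights = 0.4006, 0.3501, 0.2493.
Standardized rate: 0.4006×18.3 + 0.3501×111.0 + 0.2493×221.5 = 101.4132 per 1000.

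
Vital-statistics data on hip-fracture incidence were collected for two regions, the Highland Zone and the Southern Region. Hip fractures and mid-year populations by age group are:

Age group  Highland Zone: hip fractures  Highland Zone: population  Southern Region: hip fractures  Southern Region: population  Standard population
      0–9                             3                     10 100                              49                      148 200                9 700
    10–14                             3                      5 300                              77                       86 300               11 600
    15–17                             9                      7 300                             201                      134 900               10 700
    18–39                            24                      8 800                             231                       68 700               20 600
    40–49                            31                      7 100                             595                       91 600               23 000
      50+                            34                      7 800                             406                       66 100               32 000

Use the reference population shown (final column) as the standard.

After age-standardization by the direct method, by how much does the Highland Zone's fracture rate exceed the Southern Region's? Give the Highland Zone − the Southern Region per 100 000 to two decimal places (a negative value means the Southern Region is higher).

Age-specific rates per 100 000 for the Highland Zone: 29.70, 56.60, 123.29, 272.73, 436.62, 435.90.
For the Southern Region: 33.06, 89.22, 149.00, 336.24, 649.56, 614.22.
Standard total = 107 600; weights = 0.0901, 0.1078, 0.0994, 0.1914, 0.2138, 0.2974.
The Highland Zone: 0.0901×29.70 + 0.1078×56.60 + 0.0994×123.29 + 0.1914×272.73 + 0.2138×436.62 + 0.2974×435.90 = 296.2180 per 100 000.
The Southern Region: 0.0901×33.06 + 0.1078×89.22 + 0.0994×149.00 + 0.1914×336.24 + 0.2138×649.56 + 0.2974×614.22 = 413.3054 per 100 000.
Difference = 296.2180 − 413.3054 = -117.0874.

-117.09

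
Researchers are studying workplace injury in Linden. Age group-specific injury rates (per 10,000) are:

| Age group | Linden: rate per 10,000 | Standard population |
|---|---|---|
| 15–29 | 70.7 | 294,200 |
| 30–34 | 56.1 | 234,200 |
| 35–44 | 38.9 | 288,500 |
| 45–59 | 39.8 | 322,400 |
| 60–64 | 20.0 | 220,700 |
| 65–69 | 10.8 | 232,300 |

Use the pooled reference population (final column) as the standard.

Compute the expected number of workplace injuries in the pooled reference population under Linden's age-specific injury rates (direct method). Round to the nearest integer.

6492

Expected workplace injuries = Σ (standard pop × age-specific rate ÷ 10,000)
= 294,200×70.7/10,000 + 234,200×56.1/10,000 + 288,500×38.9/10,000 + 322,400×39.8/10,000 + 220,700×20.0/10,000 + 232,300×10.8/10,000
= 2079.99 + 1313.86 + 1122.27 + 1283.15 + 441.40 + 250.88 = 6491.56.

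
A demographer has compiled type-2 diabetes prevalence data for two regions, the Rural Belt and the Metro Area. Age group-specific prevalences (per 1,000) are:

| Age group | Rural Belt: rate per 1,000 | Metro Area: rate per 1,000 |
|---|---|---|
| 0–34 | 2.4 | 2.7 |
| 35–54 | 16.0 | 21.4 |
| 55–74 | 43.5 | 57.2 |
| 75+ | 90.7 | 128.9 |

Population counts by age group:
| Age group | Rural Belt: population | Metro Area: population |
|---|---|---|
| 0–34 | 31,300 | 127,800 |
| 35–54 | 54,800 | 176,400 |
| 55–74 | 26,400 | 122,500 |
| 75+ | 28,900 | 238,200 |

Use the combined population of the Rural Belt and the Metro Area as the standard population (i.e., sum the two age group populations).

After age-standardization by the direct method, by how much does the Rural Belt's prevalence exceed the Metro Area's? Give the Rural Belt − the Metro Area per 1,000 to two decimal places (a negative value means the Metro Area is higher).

Combined standard total = 806,300; weights = 0.1973, 0.2867, 0.1847, 0.3313.
The Rural Belt: 0.1973×2.4 + 0.2867×16.0 + 0.1847×43.5 + 0.3313×90.7 = 43.1405 per 1,000.
The Metro Area: 0.1973×2.7 + 0.2867×21.4 + 0.1847×57.2 + 0.3313×128.9 = 59.9324 per 1,000.
Difference = 43.1405 − 59.9324 = -16.7920.

-16.79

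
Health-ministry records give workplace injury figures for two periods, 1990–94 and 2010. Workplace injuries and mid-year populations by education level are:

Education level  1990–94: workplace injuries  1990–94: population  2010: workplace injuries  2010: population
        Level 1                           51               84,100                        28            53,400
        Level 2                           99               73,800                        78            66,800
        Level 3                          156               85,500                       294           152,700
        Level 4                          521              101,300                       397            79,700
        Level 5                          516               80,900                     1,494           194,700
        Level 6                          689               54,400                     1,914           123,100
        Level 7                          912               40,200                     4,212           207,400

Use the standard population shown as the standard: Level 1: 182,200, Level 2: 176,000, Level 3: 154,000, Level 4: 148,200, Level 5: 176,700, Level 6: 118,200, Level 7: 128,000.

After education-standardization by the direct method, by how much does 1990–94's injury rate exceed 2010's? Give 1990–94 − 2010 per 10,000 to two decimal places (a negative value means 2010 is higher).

Education-specific rates per 10,000 for 1990–94: 6.06, 13.41, 18.25, 51.43, 63.78, 126.65, 226.87.
For 2010: 5.24, 11.68, 19.25, 49.81, 76.73, 155.48, 203.09.
Standard total = 1,083,300; weights = 0.1682, 0.1625, 0.1422, 0.1368, 0.1631, 0.1091, 0.1182.
1990–94: 0.1682×6.06 + 0.1625×13.41 + 0.1422×18.25 + 0.1368×51.43 + 0.1631×63.78 + 0.1091×126.65 + 0.1182×226.87 = 63.8582 per 10,000.
2010: 0.1682×5.24 + 0.1625×11.68 + 0.1422×19.25 + 0.1368×49.81 + 0.1631×76.73 + 0.1091×155.48 + 0.1182×203.09 = 65.8077 per 10,000.
Difference = 63.8582 − 65.8077 = -1.9496.

-1.95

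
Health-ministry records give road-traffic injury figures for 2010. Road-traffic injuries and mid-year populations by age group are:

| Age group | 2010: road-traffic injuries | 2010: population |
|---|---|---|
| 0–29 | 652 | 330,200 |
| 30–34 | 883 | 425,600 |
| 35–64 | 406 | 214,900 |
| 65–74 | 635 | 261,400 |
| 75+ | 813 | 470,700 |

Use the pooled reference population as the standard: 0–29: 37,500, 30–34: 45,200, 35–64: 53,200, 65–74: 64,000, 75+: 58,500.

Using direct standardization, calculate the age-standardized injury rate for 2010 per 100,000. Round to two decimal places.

203.11

Age-specific rates per 100,000 for 2010: 197.46, 207.47, 188.93, 242.92, 172.72.
Standard total = 258,400; weights = 0.1451, 0.1749, 0.2059, 0.2477, 0.2264.
Standardized rate: 0.1451×197.46 + 0.1749×207.47 + 0.2059×188.93 + 0.2477×242.92 + 0.2264×172.72 = 203.1130 per 100,000.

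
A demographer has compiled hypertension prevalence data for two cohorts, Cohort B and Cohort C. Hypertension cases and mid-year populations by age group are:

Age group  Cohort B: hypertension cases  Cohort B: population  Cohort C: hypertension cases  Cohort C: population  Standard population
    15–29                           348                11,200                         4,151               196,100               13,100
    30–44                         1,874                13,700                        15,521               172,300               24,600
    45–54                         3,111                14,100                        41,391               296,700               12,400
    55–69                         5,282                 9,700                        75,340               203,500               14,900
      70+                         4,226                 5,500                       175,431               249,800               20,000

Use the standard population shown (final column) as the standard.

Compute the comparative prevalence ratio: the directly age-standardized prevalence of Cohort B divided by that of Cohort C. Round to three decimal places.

1.261

Age-specific rates per 1,000 for Cohort B: 31.071, 136.788, 220.638, 544.536, 768.364.
For Cohort C: 21.168, 90.081, 139.505, 370.221, 702.286.
Standard total = 85,000; weights = 0.1541, 0.2894, 0.1459, 0.1753, 0.2353.
Cohort B: 0.1541×31.071 + 0.2894×136.788 + 0.1459×220.638 + 0.1753×544.536 + 0.2353×768.364 = 352.8095 per 1,000.
Cohort C: 0.1541×21.168 + 0.2894×90.081 + 0.1459×139.505 + 0.1753×370.221 + 0.2353×702.286 = 279.8255 per 1,000.
Ratio = 352.8095 ÷ 279.8255 = 1.26082.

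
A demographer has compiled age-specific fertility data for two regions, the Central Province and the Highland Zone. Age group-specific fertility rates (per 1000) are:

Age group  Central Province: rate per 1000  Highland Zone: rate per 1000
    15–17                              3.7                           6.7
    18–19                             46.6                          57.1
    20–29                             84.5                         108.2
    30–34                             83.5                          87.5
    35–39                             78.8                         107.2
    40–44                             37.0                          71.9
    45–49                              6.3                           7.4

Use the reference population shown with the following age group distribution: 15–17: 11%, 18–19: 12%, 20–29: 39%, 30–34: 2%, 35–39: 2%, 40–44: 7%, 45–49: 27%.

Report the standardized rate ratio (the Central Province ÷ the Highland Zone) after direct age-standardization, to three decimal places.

Standard weights: 0.11, 0.12, 0.39, 0.02, 0.02, 0.07, 0.27.
The Central Province: 0.1100×3.7 + 0.1200×46.6 + 0.3900×84.5 + 0.0200×83.5 + 0.0200×78.8 + 0.0700×37.0 + 0.2700×6.3 = 46.4910 per 1000.
The Highland Zone: 0.1100×6.7 + 0.1200×57.1 + 0.3900×108.2 + 0.0200×87.5 + 0.0200×107.2 + 0.0700×71.9 + 0.2700×7.4 = 60.7120 per 1000.
Ratio = 46.4910 ÷ 60.7120 = 0.76576.

0.766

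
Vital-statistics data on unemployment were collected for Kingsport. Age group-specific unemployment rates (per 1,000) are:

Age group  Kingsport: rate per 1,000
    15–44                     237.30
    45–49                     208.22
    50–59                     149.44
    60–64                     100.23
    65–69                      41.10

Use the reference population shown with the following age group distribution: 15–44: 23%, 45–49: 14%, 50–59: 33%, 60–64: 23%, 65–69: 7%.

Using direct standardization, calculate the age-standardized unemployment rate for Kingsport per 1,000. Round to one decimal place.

Standard weights: 0.23, 0.14, 0.33, 0.23, 0.07.
Standardized rate: 0.2300×237.30 + 0.1400×208.22 + 0.3300×149.44 + 0.2300×100.23 + 0.0700×41.10 = 158.9749 per 1,000.

159.0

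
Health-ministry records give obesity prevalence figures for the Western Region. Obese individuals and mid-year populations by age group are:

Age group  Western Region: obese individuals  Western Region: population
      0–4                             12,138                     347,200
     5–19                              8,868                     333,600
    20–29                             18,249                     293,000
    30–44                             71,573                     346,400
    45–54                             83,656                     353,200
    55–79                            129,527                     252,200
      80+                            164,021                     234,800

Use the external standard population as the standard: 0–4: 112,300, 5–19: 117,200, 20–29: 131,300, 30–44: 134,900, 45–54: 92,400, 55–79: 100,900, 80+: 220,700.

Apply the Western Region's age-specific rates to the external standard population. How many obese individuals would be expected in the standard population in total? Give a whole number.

270970

Age-specific rates per 1,000 for the Western Region: 34.960, 26.583, 62.283, 206.620, 236.852, 513.588, 698.556.
Expected obese individuals = Σ (standard pop × age-specific rate ÷ 1,000)
= 112,300×34.960/1,000 + 117,200×26.583/1,000 + 131,300×62.283/1,000 + 134,900×206.620/1,000 + 92,400×236.852/1,000 + 100,900×513.588/1,000 + 220,700×698.556/1,000
= 3925.97 + 3115.50 + 8177.79 + 27872.97 + 21885.09 + 51821.07 + 154171.36 = 270969.76.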